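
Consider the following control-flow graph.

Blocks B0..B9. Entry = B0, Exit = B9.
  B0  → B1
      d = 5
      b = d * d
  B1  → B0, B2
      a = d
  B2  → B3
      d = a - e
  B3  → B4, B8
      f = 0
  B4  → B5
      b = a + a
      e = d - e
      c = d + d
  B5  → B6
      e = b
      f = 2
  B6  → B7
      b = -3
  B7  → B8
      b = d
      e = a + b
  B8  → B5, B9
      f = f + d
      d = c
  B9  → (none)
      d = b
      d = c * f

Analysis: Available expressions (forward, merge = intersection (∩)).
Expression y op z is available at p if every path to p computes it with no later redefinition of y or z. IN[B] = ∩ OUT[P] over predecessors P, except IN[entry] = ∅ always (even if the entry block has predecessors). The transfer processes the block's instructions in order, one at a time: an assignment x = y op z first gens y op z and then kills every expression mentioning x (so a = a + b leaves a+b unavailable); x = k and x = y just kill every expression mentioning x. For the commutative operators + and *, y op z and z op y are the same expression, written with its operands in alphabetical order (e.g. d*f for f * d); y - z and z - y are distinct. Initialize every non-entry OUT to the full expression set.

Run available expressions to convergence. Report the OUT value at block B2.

Answer: {a-e}

Derivation:
Fixpoint table:
  B0:   IN={}   OUT={d*d}
  B1:   IN={d*d}   OUT={d*d}
  B2:   IN={d*d}   OUT={a-e}
  B3:   IN={a-e}   OUT={a-e}
  B4:   IN={a-e}   OUT={a+a, d+d}
  B5:   IN={}   OUT={}
  B6:   IN={}   OUT={}
  B7:   IN={}   OUT={a+b}
  B8:   IN={}   OUT={}
  B9:   IN={}   OUT={c*f}

Merge at B2: IN[B2] = OUT[B1] = {d*d}
Applying B2's transfer function to that IN value gives OUT[B2] (row B2 above).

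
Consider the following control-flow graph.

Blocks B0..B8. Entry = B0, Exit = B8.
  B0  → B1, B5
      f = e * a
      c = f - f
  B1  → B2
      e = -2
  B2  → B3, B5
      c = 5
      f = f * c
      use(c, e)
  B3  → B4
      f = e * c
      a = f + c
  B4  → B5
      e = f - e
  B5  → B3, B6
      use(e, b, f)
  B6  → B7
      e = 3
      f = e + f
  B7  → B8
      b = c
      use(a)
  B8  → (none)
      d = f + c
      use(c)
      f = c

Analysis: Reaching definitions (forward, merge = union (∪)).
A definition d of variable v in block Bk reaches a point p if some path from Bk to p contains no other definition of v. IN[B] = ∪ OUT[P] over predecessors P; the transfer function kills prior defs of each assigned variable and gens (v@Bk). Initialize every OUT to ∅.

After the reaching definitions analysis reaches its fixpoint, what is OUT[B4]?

Answer: {a@B3, c@B0, c@B2, e@B4, f@B3}

Trace:
Converged values:
  B0: | IN={} | OUT={c@B0, f@B0}
  B1: | IN={c@B0, f@B0} | OUT={c@B0, e@B1, f@B0}
  B2: | IN={c@B0, e@B1, f@B0} | OUT={c@B2, e@B1, f@B2}
  B3: | IN={a@B3, c@B0, c@B2, e@B1, e@B4, f@B0, f@B2, f@B3} | OUT={a@B3, c@B0, c@B2, e@B1, e@B4, f@B3}
  B4: | IN={a@B3, c@B0, c@B2, e@B1, e@B4, f@B3} | OUT={a@B3, c@B0, c@B2, e@B4, f@B3}
  B5: | IN={a@B3, c@B0, c@B2, e@B1, e@B4, f@B0, f@B2, f@B3} | OUT={a@B3, c@B0, c@B2, e@B1, e@B4, f@B0, f@B2, f@B3}
  B6: | IN={a@B3, c@B0, c@B2, e@B1, e@B4, f@B0, f@B2, f@B3} | OUT={a@B3, c@B0, c@B2, e@B6, f@B6}
  B7: | IN={a@B3, c@B0, c@B2, e@B6, f@B6} | OUT={a@B3, b@B7, c@B0, c@B2, e@B6, f@B6}
  B8: | IN={a@B3, b@B7, c@B0, c@B2, e@B6, f@B6} | OUT={a@B3, b@B7, c@B0, c@B2, d@B8, e@B6, f@B8}

Merge at B4: IN[B4] = OUT[B3] = {a@B3, c@B0, c@B2, e@B1, e@B4, f@B3}
Applying B4's transfer function to that IN value gives OUT[B4] (row B4 above).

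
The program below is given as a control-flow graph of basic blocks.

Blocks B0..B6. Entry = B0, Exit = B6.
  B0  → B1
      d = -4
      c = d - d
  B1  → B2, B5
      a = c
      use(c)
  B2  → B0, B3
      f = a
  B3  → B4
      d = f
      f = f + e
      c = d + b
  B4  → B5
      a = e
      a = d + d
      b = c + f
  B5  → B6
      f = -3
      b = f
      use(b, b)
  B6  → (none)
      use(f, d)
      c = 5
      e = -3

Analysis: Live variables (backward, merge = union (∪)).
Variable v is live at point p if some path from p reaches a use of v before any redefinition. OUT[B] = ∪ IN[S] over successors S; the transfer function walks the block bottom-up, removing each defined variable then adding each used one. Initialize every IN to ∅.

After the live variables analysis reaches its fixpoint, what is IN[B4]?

Fixpoint table:
  B0:  IN={b, e}  OUT={b, c, d, e}
  B1:  IN={b, c, d, e}  OUT={a, b, d, e}
  B2:  IN={a, b, e}  OUT={b, e, f}
  B3:  IN={b, e, f}  OUT={c, d, e, f}
  B4:  IN={c, d, e, f}  OUT={d}
  B5:  IN={d}  OUT={d, f}
  B6:  IN={d, f}  OUT={}

Merge at B4: OUT[B4] = IN[B5] = {d}
Applying B4's transfer function to that OUT value gives IN[B4] (row B4 above).

Answer: {c, d, e, f}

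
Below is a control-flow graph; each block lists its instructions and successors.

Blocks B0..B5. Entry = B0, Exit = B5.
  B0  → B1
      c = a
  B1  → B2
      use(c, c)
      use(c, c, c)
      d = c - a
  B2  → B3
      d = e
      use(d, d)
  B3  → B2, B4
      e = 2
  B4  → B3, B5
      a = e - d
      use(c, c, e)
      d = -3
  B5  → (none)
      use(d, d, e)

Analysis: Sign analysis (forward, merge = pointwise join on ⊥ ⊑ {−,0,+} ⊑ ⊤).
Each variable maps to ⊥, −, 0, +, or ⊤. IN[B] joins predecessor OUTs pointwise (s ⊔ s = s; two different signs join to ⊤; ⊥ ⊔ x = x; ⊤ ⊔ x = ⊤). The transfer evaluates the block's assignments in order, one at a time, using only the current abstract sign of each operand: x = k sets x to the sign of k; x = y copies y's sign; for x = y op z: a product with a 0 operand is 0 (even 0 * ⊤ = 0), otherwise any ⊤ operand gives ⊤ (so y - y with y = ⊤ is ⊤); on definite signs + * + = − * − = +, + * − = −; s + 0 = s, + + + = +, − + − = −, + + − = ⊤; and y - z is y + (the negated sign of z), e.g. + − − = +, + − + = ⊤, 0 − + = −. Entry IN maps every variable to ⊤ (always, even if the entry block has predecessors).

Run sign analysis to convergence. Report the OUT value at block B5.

Answer: {a: ⊤, b: ⊤, c: ⊤, d: -, e: +, f: ⊤}

Derivation:
Fixpoint table:
  B0: | IN=(all ⊤) | OUT=(all ⊤)
  B1: | IN=(all ⊤) | OUT=(all ⊤)
  B2: | IN=(all ⊤) | OUT=(all ⊤)
  B3: | IN=(all ⊤) | OUT={e:+; rest ⊤}
  B4: | IN={e:+; rest ⊤} | OUT={d:-, e:+; rest ⊤}
  B5: | IN={d:-, e:+; rest ⊤} | OUT={d:-, e:+; rest ⊤}

Merge at B5: IN[B5] = OUT[B4] = {a: ⊤, b: ⊤, c: ⊤, d: -, e: +, f: ⊤}
Applying B5's transfer function to that IN value gives OUT[B5] (row B5 above).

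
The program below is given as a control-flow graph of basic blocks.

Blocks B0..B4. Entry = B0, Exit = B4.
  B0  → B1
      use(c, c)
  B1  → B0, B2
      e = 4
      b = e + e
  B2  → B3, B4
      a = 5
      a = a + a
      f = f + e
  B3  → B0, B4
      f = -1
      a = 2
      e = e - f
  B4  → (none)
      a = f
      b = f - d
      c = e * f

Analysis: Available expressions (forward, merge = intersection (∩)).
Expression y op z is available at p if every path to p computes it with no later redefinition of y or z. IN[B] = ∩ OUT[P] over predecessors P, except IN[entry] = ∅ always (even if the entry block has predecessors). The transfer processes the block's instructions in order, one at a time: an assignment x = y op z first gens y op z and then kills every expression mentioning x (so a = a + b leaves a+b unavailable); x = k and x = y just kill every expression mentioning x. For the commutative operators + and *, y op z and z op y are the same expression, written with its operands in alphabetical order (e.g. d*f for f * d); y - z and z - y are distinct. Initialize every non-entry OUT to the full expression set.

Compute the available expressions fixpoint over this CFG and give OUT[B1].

Fixpoint table:
  B0:  IN={}  OUT={}
  B1:  IN={}  OUT={e+e}
  B2:  IN={e+e}  OUT={e+e}
  B3:  IN={e+e}  OUT={}
  B4:  IN={}  OUT={e*f, f-d}

Merge at B1: IN[B1] = OUT[B0] = {}
Applying B1's transfer function to that IN value gives OUT[B1] (row B1 above).

Answer: {e+e}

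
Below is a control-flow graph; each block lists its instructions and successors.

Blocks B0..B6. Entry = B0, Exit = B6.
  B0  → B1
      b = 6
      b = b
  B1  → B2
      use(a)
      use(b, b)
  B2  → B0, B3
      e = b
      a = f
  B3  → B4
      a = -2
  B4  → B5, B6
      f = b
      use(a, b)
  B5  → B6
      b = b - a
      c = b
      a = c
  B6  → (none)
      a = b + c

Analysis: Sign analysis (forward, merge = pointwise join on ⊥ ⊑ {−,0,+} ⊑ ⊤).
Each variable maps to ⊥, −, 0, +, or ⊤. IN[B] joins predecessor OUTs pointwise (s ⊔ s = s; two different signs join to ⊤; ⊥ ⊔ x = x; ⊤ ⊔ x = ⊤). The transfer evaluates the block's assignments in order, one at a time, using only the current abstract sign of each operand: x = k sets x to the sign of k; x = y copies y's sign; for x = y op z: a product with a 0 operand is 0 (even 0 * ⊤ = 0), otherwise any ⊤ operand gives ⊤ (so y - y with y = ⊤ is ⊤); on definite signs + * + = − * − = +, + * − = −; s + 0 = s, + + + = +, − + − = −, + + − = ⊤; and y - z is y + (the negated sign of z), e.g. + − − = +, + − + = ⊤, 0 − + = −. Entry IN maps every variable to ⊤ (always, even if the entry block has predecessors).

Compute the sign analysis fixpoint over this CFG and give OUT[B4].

Fixpoint table:
  B0: | IN=(all ⊤) | OUT={b:+; rest ⊤}
  B1: | IN={b:+; rest ⊤} | OUT={b:+; rest ⊤}
  B2: | IN={b:+; rest ⊤} | OUT={b:+, e:+; rest ⊤}
  B3: | IN={b:+, e:+; rest ⊤} | OUT={a:-, b:+, e:+; rest ⊤}
  B4: | IN={a:-, b:+, e:+; rest ⊤} | OUT={a:-, b:+, e:+, f:+; rest ⊤}
  B5: | IN={a:-, b:+, e:+, f:+; rest ⊤} | OUT={a:+, b:+, c:+, e:+, f:+; rest ⊤}
  B6: | IN={b:+, e:+, f:+; rest ⊤} | OUT={b:+, e:+, f:+; rest ⊤}

Merge at B4: IN[B4] = OUT[B3] = {a: -, b: +, c: ⊤, d: ⊤, e: +, f: ⊤}
Applying B4's transfer function to that IN value gives OUT[B4] (row B4 above).

Answer: {a: -, b: +, c: ⊤, d: ⊤, e: +, f: +}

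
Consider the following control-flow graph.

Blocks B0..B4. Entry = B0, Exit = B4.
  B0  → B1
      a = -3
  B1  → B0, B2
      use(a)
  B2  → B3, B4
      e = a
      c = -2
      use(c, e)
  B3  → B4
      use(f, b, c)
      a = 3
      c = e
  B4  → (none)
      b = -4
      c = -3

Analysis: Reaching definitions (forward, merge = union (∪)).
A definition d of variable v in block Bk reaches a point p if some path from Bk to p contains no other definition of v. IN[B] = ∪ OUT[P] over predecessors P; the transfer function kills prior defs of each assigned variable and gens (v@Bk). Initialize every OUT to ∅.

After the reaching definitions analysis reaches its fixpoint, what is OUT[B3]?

Answer: {a@B3, c@B3, e@B2}

Working:
Converged values:
  B0:   IN={a@B0}   OUT={a@B0}
  B1:   IN={a@B0}   OUT={a@B0}
  B2:   IN={a@B0}   OUT={a@B0, c@B2, e@B2}
  B3:   IN={a@B0, c@B2, e@B2}   OUT={a@B3, c@B3, e@B2}
  B4:   IN={a@B0, a@B3, c@B2, c@B3, e@B2}   OUT={a@B0, a@B3, b@B4, c@B4, e@B2}

Merge at B3: IN[B3] = OUT[B2] = {a@B0, c@B2, e@B2}
Applying B3's transfer function to that IN value gives OUT[B3] (row B3 above).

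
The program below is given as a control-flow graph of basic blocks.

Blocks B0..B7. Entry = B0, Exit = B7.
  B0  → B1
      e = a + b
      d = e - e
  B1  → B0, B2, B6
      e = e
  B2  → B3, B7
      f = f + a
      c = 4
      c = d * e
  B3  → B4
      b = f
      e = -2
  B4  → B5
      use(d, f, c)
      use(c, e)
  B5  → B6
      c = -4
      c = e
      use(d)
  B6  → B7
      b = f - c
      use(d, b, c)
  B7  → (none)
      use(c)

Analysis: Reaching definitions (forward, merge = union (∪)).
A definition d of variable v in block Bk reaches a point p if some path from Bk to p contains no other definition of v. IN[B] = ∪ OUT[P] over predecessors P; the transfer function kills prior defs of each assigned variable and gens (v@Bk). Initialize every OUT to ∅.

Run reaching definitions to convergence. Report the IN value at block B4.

Fixpoint table:
  B0:  IN={d@B0, e@B1}  OUT={d@B0, e@B0}
  B1:  IN={d@B0, e@B0}  OUT={d@B0, e@B1}
  B2:  IN={d@B0, e@B1}  OUT={c@B2, d@B0, e@B1, f@B2}
  B3:  IN={c@B2, d@B0, e@B1, f@B2}  OUT={b@B3, c@B2, d@B0, e@B3, f@B2}
  B4:  IN={b@B3, c@B2, d@B0, e@B3, f@B2}  OUT={b@B3, c@B2, d@B0, e@B3, f@B2}
  B5:  IN={b@B3, c@B2, d@B0, e@B3, f@B2}  OUT={b@B3, c@B5, d@B0, e@B3, f@B2}
  B6:  IN={b@B3, c@B5, d@B0, e@B1, e@B3, f@B2}  OUT={b@B6, c@B5, d@B0, e@B1, e@B3, f@B2}
  B7:  IN={b@B6, c@B2, c@B5, d@B0, e@B1, e@B3, f@B2}  OUT={b@B6, c@B2, c@B5, d@B0, e@B1, e@B3, f@B2}

Merge at B4: IN[B4] = OUT[B3] = {b@B3, c@B2, d@B0, e@B3, f@B2}

Answer: {b@B3, c@B2, d@B0, e@B3, f@B2}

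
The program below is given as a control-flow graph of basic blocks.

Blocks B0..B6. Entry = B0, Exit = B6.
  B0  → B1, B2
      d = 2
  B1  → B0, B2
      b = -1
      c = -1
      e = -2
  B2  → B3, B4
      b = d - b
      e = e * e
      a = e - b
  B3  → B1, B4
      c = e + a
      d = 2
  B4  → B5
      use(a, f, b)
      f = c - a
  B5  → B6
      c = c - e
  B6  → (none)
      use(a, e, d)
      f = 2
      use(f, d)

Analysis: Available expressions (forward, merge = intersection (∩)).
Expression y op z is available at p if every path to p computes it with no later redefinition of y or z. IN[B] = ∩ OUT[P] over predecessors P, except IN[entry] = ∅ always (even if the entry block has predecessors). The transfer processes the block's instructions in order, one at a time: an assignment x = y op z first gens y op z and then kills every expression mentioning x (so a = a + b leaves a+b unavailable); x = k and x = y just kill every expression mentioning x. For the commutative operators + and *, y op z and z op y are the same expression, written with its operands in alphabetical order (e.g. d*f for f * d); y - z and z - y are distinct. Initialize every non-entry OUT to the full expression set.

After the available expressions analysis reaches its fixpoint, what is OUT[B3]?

Answer: {a+e, e-b}

Trace:
Fixpoint table:
  B0:   IN={}   OUT={}
  B1:   IN={}   OUT={}
  B2:   IN={}   OUT={e-b}
  B3:   IN={e-b}   OUT={a+e, e-b}
  B4:   IN={e-b}   OUT={c-a, e-b}
  B5:   IN={c-a, e-b}   OUT={e-b}
  B6:   IN={e-b}   OUT={e-b}

Merge at B3: IN[B3] = OUT[B2] = {e-b}
Applying B3's transfer function to that IN value gives OUT[B3] (row B3 above).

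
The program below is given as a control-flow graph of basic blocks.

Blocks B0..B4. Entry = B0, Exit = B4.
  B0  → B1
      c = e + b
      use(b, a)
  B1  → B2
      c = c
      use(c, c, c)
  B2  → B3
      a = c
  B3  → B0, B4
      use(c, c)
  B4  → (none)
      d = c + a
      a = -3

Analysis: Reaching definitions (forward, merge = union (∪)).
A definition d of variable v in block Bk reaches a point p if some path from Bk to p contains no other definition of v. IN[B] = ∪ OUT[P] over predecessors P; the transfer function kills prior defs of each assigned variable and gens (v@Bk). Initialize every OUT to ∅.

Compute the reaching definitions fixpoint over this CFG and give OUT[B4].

Converged values:
  B0: | IN={a@B2, c@B1} | OUT={a@B2, c@B0}
  B1: | IN={a@B2, c@B0} | OUT={a@B2, c@B1}
  B2: | IN={a@B2, c@B1} | OUT={a@B2, c@B1}
  B3: | IN={a@B2, c@B1} | OUT={a@B2, c@B1}
  B4: | IN={a@B2, c@B1} | OUT={a@B4, c@B1, d@B4}

Merge at B4: IN[B4] = OUT[B3] = {a@B2, c@B1}
Applying B4's transfer function to that IN value gives OUT[B4] (row B4 above).

Answer: {a@B4, c@B1, d@B4}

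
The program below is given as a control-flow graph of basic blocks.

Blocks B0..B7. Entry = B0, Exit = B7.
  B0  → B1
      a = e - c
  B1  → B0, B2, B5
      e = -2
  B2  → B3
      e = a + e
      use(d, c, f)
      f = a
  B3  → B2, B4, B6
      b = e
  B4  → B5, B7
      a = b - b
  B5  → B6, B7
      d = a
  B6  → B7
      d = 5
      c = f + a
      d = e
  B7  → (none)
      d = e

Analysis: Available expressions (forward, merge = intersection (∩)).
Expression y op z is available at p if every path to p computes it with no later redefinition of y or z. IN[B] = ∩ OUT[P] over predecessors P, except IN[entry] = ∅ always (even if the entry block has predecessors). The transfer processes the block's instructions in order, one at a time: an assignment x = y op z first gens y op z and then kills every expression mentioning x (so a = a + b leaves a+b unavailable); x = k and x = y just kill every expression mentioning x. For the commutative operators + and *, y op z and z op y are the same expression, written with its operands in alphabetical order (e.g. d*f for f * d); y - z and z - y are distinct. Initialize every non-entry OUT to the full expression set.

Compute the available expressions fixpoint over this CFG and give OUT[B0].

Converged values:
  B0:  IN={}  OUT={e-c}
  B1:  IN={e-c}  OUT={}
  B2:  IN={}  OUT={}
  B3:  IN={}  OUT={}
  B4:  IN={}  OUT={b-b}
  B5:  IN={}  OUT={}
  B6:  IN={}  OUT={a+f}
  B7:  IN={}  OUT={}

Merge at B0 (entry node, so the boundary value {} is joined with the incoming edge(s)): IN[B0] = {} ∩ OUT[B1] = {}
Applying B0's transfer function to that IN value gives OUT[B0] (row B0 above).

Answer: {e-c}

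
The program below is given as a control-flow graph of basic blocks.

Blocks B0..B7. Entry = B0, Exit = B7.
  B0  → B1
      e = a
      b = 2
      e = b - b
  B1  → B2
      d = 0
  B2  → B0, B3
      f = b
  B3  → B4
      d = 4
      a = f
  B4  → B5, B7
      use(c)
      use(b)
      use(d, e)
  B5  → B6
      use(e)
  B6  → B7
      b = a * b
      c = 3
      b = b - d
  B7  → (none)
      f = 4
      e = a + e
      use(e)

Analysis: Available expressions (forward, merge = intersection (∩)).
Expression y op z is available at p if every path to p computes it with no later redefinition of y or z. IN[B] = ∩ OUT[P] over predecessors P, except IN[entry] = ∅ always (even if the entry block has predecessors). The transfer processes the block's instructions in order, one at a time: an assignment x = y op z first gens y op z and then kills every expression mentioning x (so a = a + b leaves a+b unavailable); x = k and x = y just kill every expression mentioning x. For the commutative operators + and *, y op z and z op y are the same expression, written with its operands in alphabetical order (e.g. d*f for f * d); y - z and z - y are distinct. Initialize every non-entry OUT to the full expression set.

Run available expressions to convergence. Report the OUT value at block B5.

Per-block solution:
  B0:   IN={}   OUT={b-b}
  B1:   IN={b-b}   OUT={b-b}
  B2:   IN={b-b}   OUT={b-b}
  B3:   IN={b-b}   OUT={b-b}
  B4:   IN={b-b}   OUT={b-b}
  B5:   IN={b-b}   OUT={b-b}
  B6:   IN={b-b}   OUT={}
  B7:   IN={}   OUT={}

Merge at B5: IN[B5] = OUT[B4] = {b-b}
Applying B5's transfer function to that IN value gives OUT[B5] (row B5 above).

Answer: {b-b}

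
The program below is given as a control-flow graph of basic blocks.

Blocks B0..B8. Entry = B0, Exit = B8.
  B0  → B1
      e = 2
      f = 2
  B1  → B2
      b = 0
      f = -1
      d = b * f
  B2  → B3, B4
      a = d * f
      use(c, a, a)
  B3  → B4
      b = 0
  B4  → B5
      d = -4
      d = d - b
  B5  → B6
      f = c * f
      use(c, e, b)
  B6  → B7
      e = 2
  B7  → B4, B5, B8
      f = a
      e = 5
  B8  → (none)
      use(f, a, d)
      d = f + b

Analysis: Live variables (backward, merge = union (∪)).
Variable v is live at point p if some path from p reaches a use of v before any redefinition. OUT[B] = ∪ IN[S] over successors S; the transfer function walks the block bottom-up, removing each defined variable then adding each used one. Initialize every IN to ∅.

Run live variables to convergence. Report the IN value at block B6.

Converged values:
  B0:   IN={c}   OUT={c, e}
  B1:   IN={c, e}   OUT={b, c, d, e, f}
  B2:   IN={b, c, d, e, f}   OUT={a, b, c, e, f}
  B3:   IN={a, c, e, f}   OUT={a, b, c, e, f}
  B4:   IN={a, b, c, e, f}   OUT={a, b, c, d, e, f}
  B5:   IN={a, b, c, d, e, f}   OUT={a, b, c, d}
  B6:   IN={a, b, c, d}   OUT={a, b, c, d}
  B7:   IN={a, b, c, d}   OUT={a, b, c, d, e, f}
  B8:   IN={a, b, d, f}   OUT={}

Merge at B6: OUT[B6] = IN[B7] = {a, b, c, d}
Applying B6's transfer function to that OUT value gives IN[B6] (row B6 above).

Answer: {a, b, c, d}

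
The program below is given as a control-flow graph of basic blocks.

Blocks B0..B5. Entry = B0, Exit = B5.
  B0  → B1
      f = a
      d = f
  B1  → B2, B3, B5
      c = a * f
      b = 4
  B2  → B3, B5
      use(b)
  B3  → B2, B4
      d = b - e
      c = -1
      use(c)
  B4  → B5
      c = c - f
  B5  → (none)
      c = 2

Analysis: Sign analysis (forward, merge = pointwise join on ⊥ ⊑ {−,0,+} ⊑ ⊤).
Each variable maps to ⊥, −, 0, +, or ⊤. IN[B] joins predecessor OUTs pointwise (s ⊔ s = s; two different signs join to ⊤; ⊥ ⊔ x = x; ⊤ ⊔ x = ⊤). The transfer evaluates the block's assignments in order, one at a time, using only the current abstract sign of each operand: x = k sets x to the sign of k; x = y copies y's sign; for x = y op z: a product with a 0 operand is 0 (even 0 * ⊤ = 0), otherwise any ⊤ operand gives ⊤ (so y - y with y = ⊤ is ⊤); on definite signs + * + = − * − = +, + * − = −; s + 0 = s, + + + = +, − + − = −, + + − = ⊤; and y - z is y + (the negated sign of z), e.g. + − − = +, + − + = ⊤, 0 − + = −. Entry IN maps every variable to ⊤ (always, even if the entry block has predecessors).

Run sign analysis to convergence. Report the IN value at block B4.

Answer: {a: ⊤, b: +, c: -, d: ⊤, e: ⊤, f: ⊤}

Derivation:
Converged values:
  B0:   IN=(all ⊤)   OUT=(all ⊤)
  B1:   IN=(all ⊤)   OUT={b:+; rest ⊤}
  B2:   IN={b:+; rest ⊤}   OUT={b:+; rest ⊤}
  B3:   IN={b:+; rest ⊤}   OUT={b:+, c:-; rest ⊤}
  B4:   IN={b:+, c:-; rest ⊤}   OUT={b:+; rest ⊤}
  B5:   IN={b:+; rest ⊤}   OUT={b:+, c:+; rest ⊤}

Merge at B4: IN[B4] = OUT[B3] = {a: ⊤, b: +, c: -, d: ⊤, e: ⊤, f: ⊤}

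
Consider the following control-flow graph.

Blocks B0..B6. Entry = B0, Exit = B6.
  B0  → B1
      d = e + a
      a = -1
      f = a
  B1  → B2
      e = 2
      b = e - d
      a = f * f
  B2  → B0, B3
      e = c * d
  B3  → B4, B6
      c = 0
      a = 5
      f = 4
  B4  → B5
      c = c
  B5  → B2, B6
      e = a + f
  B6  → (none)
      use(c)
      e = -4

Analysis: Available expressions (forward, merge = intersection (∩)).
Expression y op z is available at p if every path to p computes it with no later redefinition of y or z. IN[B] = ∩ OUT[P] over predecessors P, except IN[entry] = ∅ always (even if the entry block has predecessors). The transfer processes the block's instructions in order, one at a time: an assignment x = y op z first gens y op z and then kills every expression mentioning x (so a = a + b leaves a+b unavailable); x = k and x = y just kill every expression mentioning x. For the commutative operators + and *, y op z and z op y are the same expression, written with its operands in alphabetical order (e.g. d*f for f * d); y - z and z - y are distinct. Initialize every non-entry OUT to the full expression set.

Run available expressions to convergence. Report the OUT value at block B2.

Answer: {c*d}

Trace:
Fixpoint table:
  B0:  IN={}  OUT={}
  B1:  IN={}  OUT={e-d, f*f}
  B2:  IN={}  OUT={c*d}
  B3:  IN={c*d}  OUT={}
  B4:  IN={}  OUT={}
  B5:  IN={}  OUT={a+f}
  B6:  IN={}  OUT={}

Merge at B2: IN[B2] = OUT[B1] ∩ OUT[B5] = {}
Applying B2's transfer function to that IN value gives OUT[B2] (row B2 above).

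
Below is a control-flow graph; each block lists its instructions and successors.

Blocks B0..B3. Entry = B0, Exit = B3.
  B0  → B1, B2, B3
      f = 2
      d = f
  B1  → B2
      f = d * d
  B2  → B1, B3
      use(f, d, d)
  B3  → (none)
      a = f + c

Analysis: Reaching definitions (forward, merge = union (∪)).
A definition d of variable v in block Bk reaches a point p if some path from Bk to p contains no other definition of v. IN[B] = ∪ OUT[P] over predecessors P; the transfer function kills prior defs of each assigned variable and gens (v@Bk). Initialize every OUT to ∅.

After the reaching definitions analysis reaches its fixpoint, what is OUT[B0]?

Per-block solution:
  B0: | IN={} | OUT={d@B0, f@B0}
  B1: | IN={d@B0, f@B0, f@B1} | OUT={d@B0, f@B1}
  B2: | IN={d@B0, f@B0, f@B1} | OUT={d@B0, f@B0, f@B1}
  B3: | IN={d@B0, f@B0, f@B1} | OUT={a@B3, d@B0, f@B0, f@B1}

B0 is the boundary node: IN[B0] = {}
Applying B0's transfer function to that IN value gives OUT[B0] (row B0 above).

Answer: {d@B0, f@B0}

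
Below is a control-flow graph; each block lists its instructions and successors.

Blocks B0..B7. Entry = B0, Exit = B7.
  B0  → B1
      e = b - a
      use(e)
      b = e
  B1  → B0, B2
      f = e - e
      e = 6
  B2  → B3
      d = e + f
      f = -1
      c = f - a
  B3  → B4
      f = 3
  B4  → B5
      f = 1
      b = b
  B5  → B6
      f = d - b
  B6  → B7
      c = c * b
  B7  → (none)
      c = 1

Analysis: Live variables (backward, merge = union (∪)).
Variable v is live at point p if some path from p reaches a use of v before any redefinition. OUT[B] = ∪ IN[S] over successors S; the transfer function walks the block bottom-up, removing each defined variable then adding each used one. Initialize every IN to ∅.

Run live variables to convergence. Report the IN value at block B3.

Answer: {b, c, d}

Working:
Per-block solution:
  B0: | IN={a, b} | OUT={a, b, e}
  B1: | IN={a, b, e} | OUT={a, b, e, f}
  B2: | IN={a, b, e, f} | OUT={b, c, d}
  B3: | IN={b, c, d} | OUT={b, c, d}
  B4: | IN={b, c, d} | OUT={b, c, d}
  B5: | IN={b, c, d} | OUT={b, c}
  B6: | IN={b, c} | OUT={}
  B7: | IN={} | OUT={}

Merge at B3: OUT[B3] = IN[B4] = {b, c, d}
Applying B3's transfer function to that OUT value gives IN[B3] (row B3 above).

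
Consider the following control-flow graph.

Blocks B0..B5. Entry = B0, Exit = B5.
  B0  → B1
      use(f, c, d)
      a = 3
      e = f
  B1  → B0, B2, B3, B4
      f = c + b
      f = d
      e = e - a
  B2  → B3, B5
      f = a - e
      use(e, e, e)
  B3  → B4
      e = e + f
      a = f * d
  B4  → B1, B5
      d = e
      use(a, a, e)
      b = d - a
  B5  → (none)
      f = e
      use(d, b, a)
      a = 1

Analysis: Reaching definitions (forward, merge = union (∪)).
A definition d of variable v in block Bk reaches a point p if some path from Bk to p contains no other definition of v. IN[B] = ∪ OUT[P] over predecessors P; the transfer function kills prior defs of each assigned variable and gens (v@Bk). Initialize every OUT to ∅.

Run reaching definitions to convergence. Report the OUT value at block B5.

Answer: {a@B5, b@B4, d@B4, e@B1, e@B3, f@B5}

Working:
Converged values:
  B0:   IN={a@B0, a@B3, b@B4, d@B4, e@B1, f@B1}   OUT={a@B0, b@B4, d@B4, e@B0, f@B1}
  B1:   IN={a@B0, a@B3, b@B4, d@B4, e@B0, e@B1, e@B3, f@B1, f@B2}   OUT={a@B0, a@B3, b@B4, d@B4, e@B1, f@B1}
  B2:   IN={a@B0, a@B3, b@B4, d@B4, e@B1, f@B1}   OUT={a@B0, a@B3, b@B4, d@B4, e@B1, f@B2}
  B3:   IN={a@B0, a@B3, b@B4, d@B4, e@B1, f@B1, f@B2}   OUT={a@B3, b@B4, d@B4, e@B3, f@B1, f@B2}
  B4:   IN={a@B0, a@B3, b@B4, d@B4, e@B1, e@B3, f@B1, f@B2}   OUT={a@B0, a@B3, b@B4, d@B4, e@B1, e@B3, f@B1, f@B2}
  B5:   IN={a@B0, a@B3, b@B4, d@B4, e@B1, e@B3, f@B1, f@B2}   OUT={a@B5, b@B4, d@B4, e@B1, e@B3, f@B5}

Merge at B5: IN[B5] = OUT[B2] ⊔ OUT[B4] = {a@B0, a@B3, b@B4, d@B4, e@B1, e@B3, f@B1, f@B2}
Applying B5's transfer function to that IN value gives OUT[B5] (row B5 above).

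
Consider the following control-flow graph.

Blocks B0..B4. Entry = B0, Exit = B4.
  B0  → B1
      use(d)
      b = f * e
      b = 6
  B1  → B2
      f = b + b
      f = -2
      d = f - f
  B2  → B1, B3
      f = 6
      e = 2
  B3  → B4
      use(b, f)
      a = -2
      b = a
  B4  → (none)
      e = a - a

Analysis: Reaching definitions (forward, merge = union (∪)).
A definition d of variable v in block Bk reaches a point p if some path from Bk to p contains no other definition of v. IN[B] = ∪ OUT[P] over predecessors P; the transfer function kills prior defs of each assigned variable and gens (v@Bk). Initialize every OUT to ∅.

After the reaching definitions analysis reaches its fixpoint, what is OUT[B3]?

Answer: {a@B3, b@B3, d@B1, e@B2, f@B2}

Derivation:
Per-block solution:
  B0: | IN={} | OUT={b@B0}
  B1: | IN={b@B0, d@B1, e@B2, f@B2} | OUT={b@B0, d@B1, e@B2, f@B1}
  B2: | IN={b@B0, d@B1, e@B2, f@B1} | OUT={b@B0, d@B1, e@B2, f@B2}
  B3: | IN={b@B0, d@B1, e@B2, f@B2} | OUT={a@B3, b@B3, d@B1, e@B2, f@B2}
  B4: | IN={a@B3, b@B3, d@B1, e@B2, f@B2} | OUT={a@B3, b@B3, d@B1, e@B4, f@B2}

Merge at B3: IN[B3] = OUT[B2] = {b@B0, d@B1, e@B2, f@B2}
Applying B3's transfer function to that IN value gives OUT[B3] (row B3 above).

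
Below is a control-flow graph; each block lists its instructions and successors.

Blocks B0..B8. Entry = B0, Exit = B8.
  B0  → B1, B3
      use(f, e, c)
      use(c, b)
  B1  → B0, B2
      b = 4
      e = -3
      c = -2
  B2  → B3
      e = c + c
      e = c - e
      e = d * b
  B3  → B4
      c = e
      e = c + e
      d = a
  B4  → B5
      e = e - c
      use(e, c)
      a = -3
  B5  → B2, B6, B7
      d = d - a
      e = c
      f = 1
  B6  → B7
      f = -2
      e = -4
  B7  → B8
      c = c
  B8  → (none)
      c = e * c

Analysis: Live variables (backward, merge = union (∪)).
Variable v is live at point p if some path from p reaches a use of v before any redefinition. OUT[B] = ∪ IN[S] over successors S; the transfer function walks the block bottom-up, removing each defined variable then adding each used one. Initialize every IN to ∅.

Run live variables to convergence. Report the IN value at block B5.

Answer: {a, b, c, d}

Trace:
Fixpoint table:
  B0:   IN={a, b, c, d, e, f}   OUT={a, b, d, e, f}
  B1:   IN={a, d, f}   OUT={a, b, c, d, e, f}
  B2:   IN={a, b, c, d}   OUT={a, b, e}
  B3:   IN={a, b, e}   OUT={b, c, d, e}
  B4:   IN={b, c, d, e}   OUT={a, b, c, d}
  B5:   IN={a, b, c, d}   OUT={a, b, c, d, e}
  B6:   IN={c}   OUT={c, e}
  B7:   IN={c, e}   OUT={c, e}
  B8:   IN={c, e}   OUT={}

Merge at B5: OUT[B5] = IN[B2] ⊔ IN[B6] ⊔ IN[B7] = {a, b, c, d, e}
Applying B5's transfer function to that OUT value gives IN[B5] (row B5 above).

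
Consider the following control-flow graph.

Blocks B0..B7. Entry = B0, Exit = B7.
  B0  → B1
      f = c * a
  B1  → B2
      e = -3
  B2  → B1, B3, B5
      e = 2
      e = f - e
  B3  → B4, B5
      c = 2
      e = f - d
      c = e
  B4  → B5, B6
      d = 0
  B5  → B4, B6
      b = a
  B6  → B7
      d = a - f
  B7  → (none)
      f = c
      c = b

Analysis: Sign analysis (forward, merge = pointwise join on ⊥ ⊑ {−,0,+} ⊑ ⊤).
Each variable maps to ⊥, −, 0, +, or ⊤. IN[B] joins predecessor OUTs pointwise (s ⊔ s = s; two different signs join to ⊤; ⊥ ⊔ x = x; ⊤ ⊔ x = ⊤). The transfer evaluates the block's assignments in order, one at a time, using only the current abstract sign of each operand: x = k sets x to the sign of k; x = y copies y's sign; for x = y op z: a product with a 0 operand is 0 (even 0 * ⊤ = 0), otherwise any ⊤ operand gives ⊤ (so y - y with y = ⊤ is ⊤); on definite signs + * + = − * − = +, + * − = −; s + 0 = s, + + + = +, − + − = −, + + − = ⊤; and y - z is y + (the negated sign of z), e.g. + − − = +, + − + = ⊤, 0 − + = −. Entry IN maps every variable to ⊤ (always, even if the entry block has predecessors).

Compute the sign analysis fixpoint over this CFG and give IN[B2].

Answer: {a: ⊤, b: ⊤, c: ⊤, d: ⊤, e: -, f: ⊤}

Trace:
Fixpoint table:
  B0:  IN=(all ⊤)  OUT=(all ⊤)
  B1:  IN=(all ⊤)  OUT={e:-; rest ⊤}
  B2:  IN={e:-; rest ⊤}  OUT=(all ⊤)
  B3:  IN=(all ⊤)  OUT=(all ⊤)
  B4:  IN=(all ⊤)  OUT={d:0; rest ⊤}
  B5:  IN=(all ⊤)  OUT=(all ⊤)
  B6:  IN=(all ⊤)  OUT=(all ⊤)
  B7:  IN=(all ⊤)  OUT=(all ⊤)

Merge at B2: IN[B2] = OUT[B1] = {a: ⊤, b: ⊤, c: ⊤, d: ⊤, e: -, f: ⊤}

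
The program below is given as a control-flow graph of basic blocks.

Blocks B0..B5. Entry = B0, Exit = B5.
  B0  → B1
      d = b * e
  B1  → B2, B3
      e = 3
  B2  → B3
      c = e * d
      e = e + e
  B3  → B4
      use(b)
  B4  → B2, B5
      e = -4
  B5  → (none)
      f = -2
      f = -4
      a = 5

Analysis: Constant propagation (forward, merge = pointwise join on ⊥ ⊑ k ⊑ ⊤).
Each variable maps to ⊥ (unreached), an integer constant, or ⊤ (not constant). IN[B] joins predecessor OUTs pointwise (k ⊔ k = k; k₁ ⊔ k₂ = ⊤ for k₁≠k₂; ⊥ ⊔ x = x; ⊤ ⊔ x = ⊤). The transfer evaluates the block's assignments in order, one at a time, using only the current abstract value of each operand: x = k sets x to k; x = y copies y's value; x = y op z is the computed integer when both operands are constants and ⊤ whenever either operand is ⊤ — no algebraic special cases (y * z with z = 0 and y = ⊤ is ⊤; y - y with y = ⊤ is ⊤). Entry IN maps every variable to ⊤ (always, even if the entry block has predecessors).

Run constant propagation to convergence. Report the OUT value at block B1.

Answer: {a: ⊤, b: ⊤, c: ⊤, d: ⊤, e: 3, f: ⊤}

Working:
Per-block solution:
  B0:  IN=(all ⊤)  OUT=(all ⊤)
  B1:  IN=(all ⊤)  OUT={e:3; rest ⊤}
  B2:  IN=(all ⊤)  OUT=(all ⊤)
  B3:  IN=(all ⊤)  OUT=(all ⊤)
  B4:  IN=(all ⊤)  OUT={e:-4; rest ⊤}
  B5:  IN={e:-4; rest ⊤}  OUT={a:5, e:-4, f:-4; rest ⊤}

Merge at B1: IN[B1] = OUT[B0] = {a: ⊤, b: ⊤, c: ⊤, d: ⊤, e: ⊤, f: ⊤}
Applying B1's transfer function to that IN value gives OUT[B1] (row B1 above).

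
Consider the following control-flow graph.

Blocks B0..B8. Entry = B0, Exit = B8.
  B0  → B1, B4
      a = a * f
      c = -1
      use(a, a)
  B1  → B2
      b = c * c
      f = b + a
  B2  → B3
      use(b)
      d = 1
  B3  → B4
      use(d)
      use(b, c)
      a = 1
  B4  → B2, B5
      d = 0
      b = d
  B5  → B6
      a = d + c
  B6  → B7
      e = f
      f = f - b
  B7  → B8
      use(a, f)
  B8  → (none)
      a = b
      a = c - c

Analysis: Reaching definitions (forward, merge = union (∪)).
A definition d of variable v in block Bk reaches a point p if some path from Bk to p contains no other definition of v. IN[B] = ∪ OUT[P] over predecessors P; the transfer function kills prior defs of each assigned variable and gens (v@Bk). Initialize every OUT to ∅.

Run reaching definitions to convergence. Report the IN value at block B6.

Per-block solution:
  B0:   IN={}   OUT={a@B0, c@B0}
  B1:   IN={a@B0, c@B0}   OUT={a@B0, b@B1, c@B0, f@B1}
  B2:   IN={a@B0, a@B3, b@B1, b@B4, c@B0, d@B4, f@B1}   OUT={a@B0, a@B3, b@B1, b@B4, c@B0, d@B2, f@B1}
  B3:   IN={a@B0, a@B3, b@B1, b@B4, c@B0, d@B2, f@B1}   OUT={a@B3, b@B1, b@B4, c@B0, d@B2, f@B1}
  B4:   IN={a@B0, a@B3, b@B1, b@B4, c@B0, d@B2, f@B1}   OUT={a@B0, a@B3, b@B4, c@B0, d@B4, f@B1}
  B5:   IN={a@B0, a@B3, b@B4, c@B0, d@B4, f@B1}   OUT={a@B5, b@B4, c@B0, d@B4, f@B1}
  B6:   IN={a@B5, b@B4, c@B0, d@B4, f@B1}   OUT={a@B5, b@B4, c@B0, d@B4, e@B6, f@B6}
  B7:   IN={a@B5, b@B4, c@B0, d@B4, e@B6, f@B6}   OUT={a@B5, b@B4, c@B0, d@B4, e@B6, f@B6}
  B8:   IN={a@B5, b@B4, c@B0, d@B4, e@B6, f@B6}   OUT={a@B8, b@B4, c@B0, d@B4, e@B6, f@B6}

Merge at B6: IN[B6] = OUT[B5] = {a@B5, b@B4, c@B0, d@B4, f@B1}

Answer: {a@B5, b@B4, c@B0, d@B4, f@B1}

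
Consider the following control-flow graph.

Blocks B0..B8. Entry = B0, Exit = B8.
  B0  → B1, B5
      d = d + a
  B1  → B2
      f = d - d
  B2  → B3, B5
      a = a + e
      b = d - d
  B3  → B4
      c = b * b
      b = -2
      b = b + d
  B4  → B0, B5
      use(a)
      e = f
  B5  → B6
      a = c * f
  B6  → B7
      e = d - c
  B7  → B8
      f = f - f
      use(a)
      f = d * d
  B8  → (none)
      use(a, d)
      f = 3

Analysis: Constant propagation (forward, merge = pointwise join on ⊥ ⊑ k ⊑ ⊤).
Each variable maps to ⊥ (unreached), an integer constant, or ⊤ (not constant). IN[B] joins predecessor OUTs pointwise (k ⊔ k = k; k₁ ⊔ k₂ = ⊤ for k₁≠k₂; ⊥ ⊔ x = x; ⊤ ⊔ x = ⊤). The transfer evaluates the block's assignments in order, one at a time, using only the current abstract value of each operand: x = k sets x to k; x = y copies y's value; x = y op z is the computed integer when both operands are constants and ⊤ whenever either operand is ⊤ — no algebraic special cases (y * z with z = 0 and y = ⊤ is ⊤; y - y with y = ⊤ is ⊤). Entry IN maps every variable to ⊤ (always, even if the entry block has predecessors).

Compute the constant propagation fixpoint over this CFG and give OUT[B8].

Per-block solution:
  B0: | IN=(all ⊤) | OUT=(all ⊤)
  B1: | IN=(all ⊤) | OUT=(all ⊤)
  B2: | IN=(all ⊤) | OUT=(all ⊤)
  B3: | IN=(all ⊤) | OUT=(all ⊤)
  B4: | IN=(all ⊤) | OUT=(all ⊤)
  B5: | IN=(all ⊤) | OUT=(all ⊤)
  B6: | IN=(all ⊤) | OUT=(all ⊤)
  B7: | IN=(all ⊤) | OUT=(all ⊤)
  B8: | IN=(all ⊤) | OUT={f:3; rest ⊤}

Merge at B8: IN[B8] = OUT[B7] = {a: ⊤, b: ⊤, c: ⊤, d: ⊤, e: ⊤, f: ⊤}
Applying B8's transfer function to that IN value gives OUT[B8] (row B8 above).

Answer: {a: ⊤, b: ⊤, c: ⊤, d: ⊤, e: ⊤, f: 3}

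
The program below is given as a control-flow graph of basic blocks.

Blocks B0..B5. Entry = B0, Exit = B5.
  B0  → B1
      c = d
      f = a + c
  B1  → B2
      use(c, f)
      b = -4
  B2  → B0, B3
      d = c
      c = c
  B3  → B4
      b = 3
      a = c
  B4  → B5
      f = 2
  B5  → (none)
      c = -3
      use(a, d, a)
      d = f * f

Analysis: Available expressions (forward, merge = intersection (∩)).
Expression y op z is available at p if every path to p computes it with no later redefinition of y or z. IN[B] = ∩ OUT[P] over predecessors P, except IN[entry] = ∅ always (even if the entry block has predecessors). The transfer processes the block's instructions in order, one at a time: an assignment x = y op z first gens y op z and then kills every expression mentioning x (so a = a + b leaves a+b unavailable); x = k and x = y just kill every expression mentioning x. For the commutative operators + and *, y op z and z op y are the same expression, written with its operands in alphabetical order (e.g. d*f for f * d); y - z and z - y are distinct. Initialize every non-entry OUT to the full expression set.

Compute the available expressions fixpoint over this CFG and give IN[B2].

Per-block solution:
  B0: | IN={} | OUT={a+c}
  B1: | IN={a+c} | OUT={a+c}
  B2: | IN={a+c} | OUT={}
  B3: | IN={} | OUT={}
  B4: | IN={} | OUT={}
  B5: | IN={} | OUT={f*f}

Merge at B2: IN[B2] = OUT[B1] = {a+c}

Answer: {a+c}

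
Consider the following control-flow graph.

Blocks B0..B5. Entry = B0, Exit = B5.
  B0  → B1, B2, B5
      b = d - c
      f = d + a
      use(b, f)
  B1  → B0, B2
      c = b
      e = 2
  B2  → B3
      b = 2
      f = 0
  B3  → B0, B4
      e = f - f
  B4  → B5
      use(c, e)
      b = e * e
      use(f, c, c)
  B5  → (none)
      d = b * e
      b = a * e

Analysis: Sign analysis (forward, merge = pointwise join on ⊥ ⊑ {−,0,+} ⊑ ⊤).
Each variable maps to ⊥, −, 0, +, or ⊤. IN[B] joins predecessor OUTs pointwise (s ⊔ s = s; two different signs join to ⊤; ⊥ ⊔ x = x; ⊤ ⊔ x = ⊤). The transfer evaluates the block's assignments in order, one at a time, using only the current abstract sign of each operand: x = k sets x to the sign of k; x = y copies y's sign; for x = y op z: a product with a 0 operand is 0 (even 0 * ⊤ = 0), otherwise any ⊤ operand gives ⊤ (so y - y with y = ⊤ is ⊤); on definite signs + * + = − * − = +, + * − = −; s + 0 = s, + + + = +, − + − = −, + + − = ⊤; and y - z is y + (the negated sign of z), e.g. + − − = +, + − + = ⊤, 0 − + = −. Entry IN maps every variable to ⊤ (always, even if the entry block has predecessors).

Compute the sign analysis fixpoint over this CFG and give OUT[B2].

Fixpoint table:
  B0: | IN=(all ⊤) | OUT=(all ⊤)
  B1: | IN=(all ⊤) | OUT={e:+; rest ⊤}
  B2: | IN=(all ⊤) | OUT={b:+, f:0; rest ⊤}
  B3: | IN={b:+, f:0; rest ⊤} | OUT={b:+, e:0, f:0; rest ⊤}
  B4: | IN={b:+, e:0, f:0; rest ⊤} | OUT={b:0, e:0, f:0; rest ⊤}
  B5: | IN=(all ⊤) | OUT=(all ⊤)

Merge at B2: IN[B2] = OUT[B0] ⊔ OUT[B1] = {a: ⊤, b: ⊤, c: ⊤, d: ⊤, e: ⊤, f: ⊤}
Applying B2's transfer function to that IN value gives OUT[B2] (row B2 above).

Answer: {a: ⊤, b: +, c: ⊤, d: ⊤, e: ⊤, f: 0}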